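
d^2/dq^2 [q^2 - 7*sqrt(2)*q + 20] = 2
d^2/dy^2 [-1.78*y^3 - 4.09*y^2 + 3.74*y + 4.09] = -10.68*y - 8.18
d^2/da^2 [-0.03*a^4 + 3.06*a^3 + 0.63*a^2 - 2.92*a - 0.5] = -0.36*a^2 + 18.36*a + 1.26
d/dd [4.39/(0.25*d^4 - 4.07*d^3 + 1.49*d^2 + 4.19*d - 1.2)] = (-4.39*d^3 + 53.6019*d^2 - 13.0822*d - 18.3941)/(0.25*d^4 - 4.07*d^3 + 1.49*d^2 + 4.19*d - 1.2)^2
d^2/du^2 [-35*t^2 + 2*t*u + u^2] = 2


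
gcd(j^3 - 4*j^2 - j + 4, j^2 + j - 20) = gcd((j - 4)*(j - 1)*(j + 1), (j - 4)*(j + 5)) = j - 4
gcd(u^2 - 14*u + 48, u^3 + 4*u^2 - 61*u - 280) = u - 8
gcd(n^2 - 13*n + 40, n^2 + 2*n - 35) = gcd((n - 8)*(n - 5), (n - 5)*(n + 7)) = n - 5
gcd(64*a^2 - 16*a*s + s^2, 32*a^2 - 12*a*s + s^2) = -8*a + s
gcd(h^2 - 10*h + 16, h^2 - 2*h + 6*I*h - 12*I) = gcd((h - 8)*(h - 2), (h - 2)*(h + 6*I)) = h - 2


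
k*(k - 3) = k^2 - 3*k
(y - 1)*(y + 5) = y^2 + 4*y - 5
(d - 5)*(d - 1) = d^2 - 6*d + 5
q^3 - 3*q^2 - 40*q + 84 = (q - 7)*(q - 2)*(q + 6)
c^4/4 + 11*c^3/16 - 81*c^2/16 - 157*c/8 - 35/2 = (c/4 + 1)*(c - 5)*(c + 7/4)*(c + 2)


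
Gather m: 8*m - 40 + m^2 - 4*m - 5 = m^2 + 4*m - 45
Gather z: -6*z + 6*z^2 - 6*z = 6*z^2 - 12*z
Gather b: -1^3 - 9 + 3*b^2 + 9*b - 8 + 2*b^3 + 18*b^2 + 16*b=2*b^3 + 21*b^2 + 25*b - 18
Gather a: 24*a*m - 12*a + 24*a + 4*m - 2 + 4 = a*(24*m + 12) + 4*m + 2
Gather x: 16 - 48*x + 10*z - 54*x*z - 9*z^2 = x*(-54*z - 48) - 9*z^2 + 10*z + 16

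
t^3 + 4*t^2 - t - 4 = (t - 1)*(t + 1)*(t + 4)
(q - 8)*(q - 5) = q^2 - 13*q + 40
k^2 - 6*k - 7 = (k - 7)*(k + 1)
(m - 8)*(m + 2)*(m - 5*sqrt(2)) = m^3 - 5*sqrt(2)*m^2 - 6*m^2 - 16*m + 30*sqrt(2)*m + 80*sqrt(2)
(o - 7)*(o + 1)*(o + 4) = o^3 - 2*o^2 - 31*o - 28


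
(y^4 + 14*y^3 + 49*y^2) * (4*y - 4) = 4*y^5 + 52*y^4 + 140*y^3 - 196*y^2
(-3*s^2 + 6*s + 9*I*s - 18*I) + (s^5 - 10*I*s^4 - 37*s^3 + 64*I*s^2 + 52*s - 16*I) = s^5 - 10*I*s^4 - 37*s^3 - 3*s^2 + 64*I*s^2 + 58*s + 9*I*s - 34*I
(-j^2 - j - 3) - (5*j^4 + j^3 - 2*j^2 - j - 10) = -5*j^4 - j^3 + j^2 + 7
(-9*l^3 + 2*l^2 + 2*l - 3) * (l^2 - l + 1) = -9*l^5 + 11*l^4 - 9*l^3 - 3*l^2 + 5*l - 3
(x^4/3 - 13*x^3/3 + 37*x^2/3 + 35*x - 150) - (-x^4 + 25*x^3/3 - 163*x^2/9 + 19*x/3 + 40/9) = 4*x^4/3 - 38*x^3/3 + 274*x^2/9 + 86*x/3 - 1390/9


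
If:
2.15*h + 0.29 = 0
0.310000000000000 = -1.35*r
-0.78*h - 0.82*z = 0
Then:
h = -0.13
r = -0.23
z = 0.13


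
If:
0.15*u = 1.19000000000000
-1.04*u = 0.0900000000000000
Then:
No Solution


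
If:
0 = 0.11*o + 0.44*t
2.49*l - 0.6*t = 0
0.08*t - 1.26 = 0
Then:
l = 3.80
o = -63.00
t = 15.75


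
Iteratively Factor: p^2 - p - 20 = (p - 5)*(p + 4)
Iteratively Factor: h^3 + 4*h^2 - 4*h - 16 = (h - 2)*(h^2 + 6*h + 8) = (h - 2)*(h + 4)*(h + 2)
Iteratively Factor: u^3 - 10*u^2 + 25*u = (u - 5)*(u^2 - 5*u) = (u - 5)^2*(u)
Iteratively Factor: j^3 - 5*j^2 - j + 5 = (j - 1)*(j^2 - 4*j - 5) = (j - 1)*(j + 1)*(j - 5)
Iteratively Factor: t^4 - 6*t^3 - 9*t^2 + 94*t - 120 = (t - 5)*(t^3 - t^2 - 14*t + 24) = (t - 5)*(t - 2)*(t^2 + t - 12) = (t - 5)*(t - 2)*(t + 4)*(t - 3)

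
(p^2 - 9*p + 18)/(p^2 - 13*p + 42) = (p - 3)/(p - 7)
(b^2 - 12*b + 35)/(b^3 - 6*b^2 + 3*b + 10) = (b - 7)/(b^2 - b - 2)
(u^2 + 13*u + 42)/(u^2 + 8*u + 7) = (u + 6)/(u + 1)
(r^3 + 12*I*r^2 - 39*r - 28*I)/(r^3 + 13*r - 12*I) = (r^2 + 8*I*r - 7)/(r^2 - 4*I*r - 3)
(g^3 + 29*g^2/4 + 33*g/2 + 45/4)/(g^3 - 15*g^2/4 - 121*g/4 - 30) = (g + 3)/(g - 8)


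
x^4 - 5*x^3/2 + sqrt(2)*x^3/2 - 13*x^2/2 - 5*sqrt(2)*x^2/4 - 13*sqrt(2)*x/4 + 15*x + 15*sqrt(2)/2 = (x - 3)*(x - 2)*(x + 5/2)*(x + sqrt(2)/2)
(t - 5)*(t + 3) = t^2 - 2*t - 15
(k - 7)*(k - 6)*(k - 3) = k^3 - 16*k^2 + 81*k - 126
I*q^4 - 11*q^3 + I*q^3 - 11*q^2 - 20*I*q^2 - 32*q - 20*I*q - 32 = (q - I)*(q + 4*I)*(q + 8*I)*(I*q + I)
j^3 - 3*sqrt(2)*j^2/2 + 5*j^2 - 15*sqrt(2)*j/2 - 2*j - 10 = (j + 5)*(j - 2*sqrt(2))*(j + sqrt(2)/2)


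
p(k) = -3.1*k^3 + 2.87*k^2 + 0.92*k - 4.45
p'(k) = -9.3*k^2 + 5.74*k + 0.92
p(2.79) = -46.87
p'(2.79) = -55.46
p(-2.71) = 75.83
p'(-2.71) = -82.94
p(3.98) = -150.77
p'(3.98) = -123.55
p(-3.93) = 224.43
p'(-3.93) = -165.28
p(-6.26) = 862.73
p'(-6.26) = -399.46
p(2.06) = -17.48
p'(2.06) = -26.72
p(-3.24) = 128.14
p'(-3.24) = -115.31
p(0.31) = -3.98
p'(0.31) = 1.81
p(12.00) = -4936.93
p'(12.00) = -1269.40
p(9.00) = -2023.60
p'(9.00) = -700.72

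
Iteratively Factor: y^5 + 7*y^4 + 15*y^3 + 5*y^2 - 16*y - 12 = (y + 3)*(y^4 + 4*y^3 + 3*y^2 - 4*y - 4) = (y + 2)*(y + 3)*(y^3 + 2*y^2 - y - 2) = (y + 1)*(y + 2)*(y + 3)*(y^2 + y - 2) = (y - 1)*(y + 1)*(y + 2)*(y + 3)*(y + 2)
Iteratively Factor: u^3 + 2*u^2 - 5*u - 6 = (u + 1)*(u^2 + u - 6) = (u - 2)*(u + 1)*(u + 3)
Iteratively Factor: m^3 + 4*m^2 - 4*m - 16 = (m + 4)*(m^2 - 4) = (m + 2)*(m + 4)*(m - 2)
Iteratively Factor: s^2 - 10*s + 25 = (s - 5)*(s - 5)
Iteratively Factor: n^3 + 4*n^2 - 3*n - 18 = (n + 3)*(n^2 + n - 6) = (n - 2)*(n + 3)*(n + 3)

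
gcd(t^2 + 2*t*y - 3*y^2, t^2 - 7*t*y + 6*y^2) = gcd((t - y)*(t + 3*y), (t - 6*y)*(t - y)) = -t + y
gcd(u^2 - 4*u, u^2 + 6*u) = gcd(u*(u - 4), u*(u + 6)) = u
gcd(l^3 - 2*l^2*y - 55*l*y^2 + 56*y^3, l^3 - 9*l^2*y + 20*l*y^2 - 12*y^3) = -l + y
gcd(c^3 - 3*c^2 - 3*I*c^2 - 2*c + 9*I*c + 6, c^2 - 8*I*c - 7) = c - I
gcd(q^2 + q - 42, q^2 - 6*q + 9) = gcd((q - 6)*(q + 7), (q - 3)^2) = 1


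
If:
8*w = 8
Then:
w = 1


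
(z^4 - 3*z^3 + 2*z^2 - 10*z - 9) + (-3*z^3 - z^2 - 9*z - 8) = z^4 - 6*z^3 + z^2 - 19*z - 17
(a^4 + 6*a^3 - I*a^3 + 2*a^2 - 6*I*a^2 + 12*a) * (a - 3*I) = a^5 + 6*a^4 - 4*I*a^4 - a^3 - 24*I*a^3 - 6*a^2 - 6*I*a^2 - 36*I*a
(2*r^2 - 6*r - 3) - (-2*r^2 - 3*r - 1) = 4*r^2 - 3*r - 2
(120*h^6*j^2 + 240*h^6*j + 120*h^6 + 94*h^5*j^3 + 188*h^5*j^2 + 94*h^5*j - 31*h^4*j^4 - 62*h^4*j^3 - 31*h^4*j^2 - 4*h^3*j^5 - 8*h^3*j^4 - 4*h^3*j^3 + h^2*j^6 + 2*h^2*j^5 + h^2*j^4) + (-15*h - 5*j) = 120*h^6*j^2 + 240*h^6*j + 120*h^6 + 94*h^5*j^3 + 188*h^5*j^2 + 94*h^5*j - 31*h^4*j^4 - 62*h^4*j^3 - 31*h^4*j^2 - 4*h^3*j^5 - 8*h^3*j^4 - 4*h^3*j^3 + h^2*j^6 + 2*h^2*j^5 + h^2*j^4 - 15*h - 5*j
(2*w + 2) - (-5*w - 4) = 7*w + 6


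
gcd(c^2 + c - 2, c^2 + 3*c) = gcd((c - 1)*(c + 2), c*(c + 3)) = 1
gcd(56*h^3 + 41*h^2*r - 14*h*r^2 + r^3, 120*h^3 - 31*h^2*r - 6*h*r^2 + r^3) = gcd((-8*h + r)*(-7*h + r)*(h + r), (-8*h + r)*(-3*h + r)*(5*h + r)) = -8*h + r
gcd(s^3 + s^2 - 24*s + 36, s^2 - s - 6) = s - 3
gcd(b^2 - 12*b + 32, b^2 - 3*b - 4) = b - 4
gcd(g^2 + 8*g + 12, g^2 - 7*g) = 1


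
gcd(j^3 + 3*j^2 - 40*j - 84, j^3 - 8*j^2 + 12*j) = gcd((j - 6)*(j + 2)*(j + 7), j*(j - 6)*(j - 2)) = j - 6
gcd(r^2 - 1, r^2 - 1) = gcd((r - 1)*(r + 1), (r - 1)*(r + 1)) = r^2 - 1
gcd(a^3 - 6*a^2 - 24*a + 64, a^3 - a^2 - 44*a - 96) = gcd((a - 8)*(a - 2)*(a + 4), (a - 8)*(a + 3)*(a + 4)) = a^2 - 4*a - 32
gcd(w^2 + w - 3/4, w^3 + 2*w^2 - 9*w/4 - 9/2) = w + 3/2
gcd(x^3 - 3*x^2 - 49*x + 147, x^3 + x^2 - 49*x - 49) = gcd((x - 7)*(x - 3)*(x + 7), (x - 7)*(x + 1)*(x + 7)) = x^2 - 49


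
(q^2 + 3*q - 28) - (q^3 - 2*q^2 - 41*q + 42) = -q^3 + 3*q^2 + 44*q - 70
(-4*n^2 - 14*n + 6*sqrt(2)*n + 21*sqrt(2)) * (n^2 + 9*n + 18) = -4*n^4 - 50*n^3 + 6*sqrt(2)*n^3 - 198*n^2 + 75*sqrt(2)*n^2 - 252*n + 297*sqrt(2)*n + 378*sqrt(2)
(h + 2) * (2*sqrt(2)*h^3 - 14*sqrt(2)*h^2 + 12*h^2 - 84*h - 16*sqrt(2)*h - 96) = 2*sqrt(2)*h^4 - 10*sqrt(2)*h^3 + 12*h^3 - 44*sqrt(2)*h^2 - 60*h^2 - 264*h - 32*sqrt(2)*h - 192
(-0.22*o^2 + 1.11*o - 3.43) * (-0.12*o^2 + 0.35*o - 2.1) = 0.0264*o^4 - 0.2102*o^3 + 1.2621*o^2 - 3.5315*o + 7.203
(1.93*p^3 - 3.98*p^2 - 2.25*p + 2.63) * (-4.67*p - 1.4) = -9.0131*p^4 + 15.8846*p^3 + 16.0795*p^2 - 9.1321*p - 3.682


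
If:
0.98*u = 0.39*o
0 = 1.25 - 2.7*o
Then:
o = 0.46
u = 0.18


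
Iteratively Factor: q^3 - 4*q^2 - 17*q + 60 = (q - 3)*(q^2 - q - 20) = (q - 3)*(q + 4)*(q - 5)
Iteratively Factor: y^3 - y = (y + 1)*(y^2 - y) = (y - 1)*(y + 1)*(y)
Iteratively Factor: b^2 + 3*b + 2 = (b + 2)*(b + 1)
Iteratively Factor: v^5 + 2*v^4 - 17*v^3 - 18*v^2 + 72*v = (v - 2)*(v^4 + 4*v^3 - 9*v^2 - 36*v) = v*(v - 2)*(v^3 + 4*v^2 - 9*v - 36) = v*(v - 3)*(v - 2)*(v^2 + 7*v + 12) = v*(v - 3)*(v - 2)*(v + 4)*(v + 3)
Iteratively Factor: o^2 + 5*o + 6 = (o + 2)*(o + 3)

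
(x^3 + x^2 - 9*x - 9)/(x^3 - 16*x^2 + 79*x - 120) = (x^2 + 4*x + 3)/(x^2 - 13*x + 40)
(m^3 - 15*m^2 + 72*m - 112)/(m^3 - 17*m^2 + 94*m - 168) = (m - 4)/(m - 6)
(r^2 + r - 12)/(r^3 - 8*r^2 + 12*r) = (r^2 + r - 12)/(r*(r^2 - 8*r + 12))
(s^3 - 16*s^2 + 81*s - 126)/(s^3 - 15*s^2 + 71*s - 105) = (s - 6)/(s - 5)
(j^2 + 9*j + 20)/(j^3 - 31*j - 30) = (j + 4)/(j^2 - 5*j - 6)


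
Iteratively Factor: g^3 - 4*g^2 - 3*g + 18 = (g + 2)*(g^2 - 6*g + 9) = (g - 3)*(g + 2)*(g - 3)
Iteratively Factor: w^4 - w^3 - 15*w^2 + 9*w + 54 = (w + 2)*(w^3 - 3*w^2 - 9*w + 27) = (w - 3)*(w + 2)*(w^2 - 9) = (w - 3)*(w + 2)*(w + 3)*(w - 3)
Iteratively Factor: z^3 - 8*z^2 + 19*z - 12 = (z - 1)*(z^2 - 7*z + 12) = (z - 3)*(z - 1)*(z - 4)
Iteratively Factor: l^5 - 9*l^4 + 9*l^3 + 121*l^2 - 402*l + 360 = (l - 3)*(l^4 - 6*l^3 - 9*l^2 + 94*l - 120) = (l - 3)*(l - 2)*(l^3 - 4*l^2 - 17*l + 60) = (l - 3)^2*(l - 2)*(l^2 - l - 20) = (l - 5)*(l - 3)^2*(l - 2)*(l + 4)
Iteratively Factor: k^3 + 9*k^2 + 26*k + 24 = (k + 2)*(k^2 + 7*k + 12) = (k + 2)*(k + 3)*(k + 4)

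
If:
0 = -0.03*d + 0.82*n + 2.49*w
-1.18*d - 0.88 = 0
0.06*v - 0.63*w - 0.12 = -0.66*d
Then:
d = -0.75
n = -3.03658536585366*w - 0.0272840016535759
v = 10.5*w + 10.2033898305085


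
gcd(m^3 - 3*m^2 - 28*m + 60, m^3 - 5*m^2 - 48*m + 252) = m - 6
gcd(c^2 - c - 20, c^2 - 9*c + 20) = c - 5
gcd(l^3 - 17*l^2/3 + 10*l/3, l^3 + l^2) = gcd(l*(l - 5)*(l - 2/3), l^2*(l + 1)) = l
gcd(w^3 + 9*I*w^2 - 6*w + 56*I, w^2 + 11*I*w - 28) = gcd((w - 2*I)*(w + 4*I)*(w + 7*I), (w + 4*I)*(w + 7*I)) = w^2 + 11*I*w - 28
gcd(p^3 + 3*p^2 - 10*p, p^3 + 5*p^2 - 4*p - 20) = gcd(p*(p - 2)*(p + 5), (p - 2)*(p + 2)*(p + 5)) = p^2 + 3*p - 10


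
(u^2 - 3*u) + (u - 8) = u^2 - 2*u - 8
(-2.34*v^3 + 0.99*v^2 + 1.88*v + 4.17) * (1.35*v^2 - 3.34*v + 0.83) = -3.159*v^5 + 9.1521*v^4 - 2.7108*v^3 + 0.172000000000001*v^2 - 12.3674*v + 3.4611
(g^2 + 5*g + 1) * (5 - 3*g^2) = -3*g^4 - 15*g^3 + 2*g^2 + 25*g + 5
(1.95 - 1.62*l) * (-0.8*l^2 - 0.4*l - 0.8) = 1.296*l^3 - 0.912*l^2 + 0.516*l - 1.56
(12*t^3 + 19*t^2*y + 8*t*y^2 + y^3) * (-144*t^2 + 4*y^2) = -1728*t^5 - 2736*t^4*y - 1104*t^3*y^2 - 68*t^2*y^3 + 32*t*y^4 + 4*y^5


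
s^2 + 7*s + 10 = (s + 2)*(s + 5)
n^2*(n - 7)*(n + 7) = n^4 - 49*n^2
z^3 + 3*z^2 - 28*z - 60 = (z - 5)*(z + 2)*(z + 6)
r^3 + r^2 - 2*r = r*(r - 1)*(r + 2)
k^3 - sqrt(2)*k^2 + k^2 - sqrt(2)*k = k*(k + 1)*(k - sqrt(2))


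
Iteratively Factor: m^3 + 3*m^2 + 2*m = (m)*(m^2 + 3*m + 2) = m*(m + 1)*(m + 2)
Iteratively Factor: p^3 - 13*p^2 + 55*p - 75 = (p - 5)*(p^2 - 8*p + 15) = (p - 5)*(p - 3)*(p - 5)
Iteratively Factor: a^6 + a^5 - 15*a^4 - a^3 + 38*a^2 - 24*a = (a - 1)*(a^5 + 2*a^4 - 13*a^3 - 14*a^2 + 24*a) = (a - 1)*(a + 4)*(a^4 - 2*a^3 - 5*a^2 + 6*a) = (a - 3)*(a - 1)*(a + 4)*(a^3 + a^2 - 2*a) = (a - 3)*(a - 1)^2*(a + 4)*(a^2 + 2*a) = a*(a - 3)*(a - 1)^2*(a + 4)*(a + 2)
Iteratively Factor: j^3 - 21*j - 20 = (j + 4)*(j^2 - 4*j - 5) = (j + 1)*(j + 4)*(j - 5)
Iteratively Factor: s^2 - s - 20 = (s - 5)*(s + 4)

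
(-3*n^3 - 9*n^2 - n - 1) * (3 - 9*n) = 27*n^4 + 72*n^3 - 18*n^2 + 6*n - 3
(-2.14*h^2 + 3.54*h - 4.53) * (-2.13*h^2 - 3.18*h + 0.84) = 4.5582*h^4 - 0.734999999999999*h^3 - 3.4059*h^2 + 17.379*h - 3.8052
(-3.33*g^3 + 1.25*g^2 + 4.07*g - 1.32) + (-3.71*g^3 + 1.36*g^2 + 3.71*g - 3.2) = -7.04*g^3 + 2.61*g^2 + 7.78*g - 4.52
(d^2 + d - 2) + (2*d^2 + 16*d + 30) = 3*d^2 + 17*d + 28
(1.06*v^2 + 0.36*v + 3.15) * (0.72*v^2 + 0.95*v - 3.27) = 0.7632*v^4 + 1.2662*v^3 - 0.8562*v^2 + 1.8153*v - 10.3005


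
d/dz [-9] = 0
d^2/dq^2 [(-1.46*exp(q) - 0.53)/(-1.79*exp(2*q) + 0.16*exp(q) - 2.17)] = (4.677986*exp(4*q) + 7.210836*exp(3*q) - 34.481844*exp(2*q) - 7.714236*exp(q) + 7.05901)*exp(q)/(5.735339*exp(6*q) - 1.537968*exp(5*q) + 20.996163*exp(4*q) - 3.733024*exp(3*q) + 25.453449*exp(2*q) - 2.260272*exp(q) + 10.218313)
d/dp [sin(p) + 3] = cos(p)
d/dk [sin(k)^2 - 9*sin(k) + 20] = (2*sin(k) - 9)*cos(k)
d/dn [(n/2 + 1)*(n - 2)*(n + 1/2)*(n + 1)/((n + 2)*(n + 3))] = (4*n^3 + 17*n^2 - 6*n - 13)/(4*(n^2 + 6*n + 9))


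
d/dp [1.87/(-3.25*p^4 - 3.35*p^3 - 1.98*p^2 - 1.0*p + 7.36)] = (24.31*p^3 + 18.7935*p^2 + 7.4052*p + 1.87)/(3.25*p^4 + 3.35*p^3 + 1.98*p^2 + 1.0*p - 7.36)^2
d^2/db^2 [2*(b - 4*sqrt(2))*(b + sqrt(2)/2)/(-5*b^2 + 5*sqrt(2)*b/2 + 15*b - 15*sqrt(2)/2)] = 4*(-12*b^3 + 12*sqrt(2)*b^3 + 18*sqrt(2)*b^2 + 48*b^2 - 270*b - 24*sqrt(2)*b + 45*sqrt(2) + 260)/(5*(4*b^6 - 36*b^5 - 6*sqrt(2)*b^5 + 54*sqrt(2)*b^4 + 114*b^4 - 163*sqrt(2)*b^3 - 162*b^3 + 162*b^2 + 171*sqrt(2)*b^2 - 162*b - 27*sqrt(2)*b + 27*sqrt(2)))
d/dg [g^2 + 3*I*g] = 2*g + 3*I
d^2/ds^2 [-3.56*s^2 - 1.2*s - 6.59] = -7.12000000000000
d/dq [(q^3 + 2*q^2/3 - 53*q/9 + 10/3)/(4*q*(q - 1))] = (9*q^4 - 18*q^3 + 47*q^2 - 60*q + 30)/(36*q^2*(q^2 - 2*q + 1))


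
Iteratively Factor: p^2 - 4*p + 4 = (p - 2)*(p - 2)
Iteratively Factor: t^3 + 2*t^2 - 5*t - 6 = (t + 1)*(t^2 + t - 6) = (t - 2)*(t + 1)*(t + 3)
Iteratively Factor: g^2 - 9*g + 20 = (g - 4)*(g - 5)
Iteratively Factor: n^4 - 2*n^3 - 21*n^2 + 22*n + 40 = (n - 5)*(n^3 + 3*n^2 - 6*n - 8) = (n - 5)*(n + 4)*(n^2 - n - 2) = (n - 5)*(n - 2)*(n + 4)*(n + 1)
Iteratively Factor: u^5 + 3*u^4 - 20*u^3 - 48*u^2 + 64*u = (u + 4)*(u^4 - u^3 - 16*u^2 + 16*u) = (u - 1)*(u + 4)*(u^3 - 16*u) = (u - 4)*(u - 1)*(u + 4)*(u^2 + 4*u) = u*(u - 4)*(u - 1)*(u + 4)*(u + 4)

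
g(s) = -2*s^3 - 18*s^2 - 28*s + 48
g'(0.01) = -28.36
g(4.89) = -753.20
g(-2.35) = 40.35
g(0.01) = 47.72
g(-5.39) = -10.84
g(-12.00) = 1248.00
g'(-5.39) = -8.27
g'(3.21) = -205.38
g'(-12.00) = -460.00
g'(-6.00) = -28.00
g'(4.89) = -347.51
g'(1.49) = -94.96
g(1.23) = -17.39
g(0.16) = 43.05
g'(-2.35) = 23.46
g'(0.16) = -33.91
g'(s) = -6*s^2 - 36*s - 28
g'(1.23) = -81.36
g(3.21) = -293.51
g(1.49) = -40.30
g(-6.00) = 0.00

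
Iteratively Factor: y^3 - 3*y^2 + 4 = (y - 2)*(y^2 - y - 2) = (y - 2)^2*(y + 1)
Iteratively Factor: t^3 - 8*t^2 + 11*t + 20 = (t + 1)*(t^2 - 9*t + 20) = (t - 5)*(t + 1)*(t - 4)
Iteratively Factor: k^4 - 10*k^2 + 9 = (k - 1)*(k^3 + k^2 - 9*k - 9) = (k - 3)*(k - 1)*(k^2 + 4*k + 3) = (k - 3)*(k - 1)*(k + 1)*(k + 3)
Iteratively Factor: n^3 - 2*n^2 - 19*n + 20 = (n - 5)*(n^2 + 3*n - 4) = (n - 5)*(n + 4)*(n - 1)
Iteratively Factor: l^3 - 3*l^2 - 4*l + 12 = (l - 3)*(l^2 - 4) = (l - 3)*(l - 2)*(l + 2)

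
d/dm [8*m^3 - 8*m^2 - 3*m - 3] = 24*m^2 - 16*m - 3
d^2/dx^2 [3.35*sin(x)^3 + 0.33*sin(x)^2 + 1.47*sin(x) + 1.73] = -3.9825*sin(x) + 7.5375*sin(3*x) + 0.66*cos(2*x)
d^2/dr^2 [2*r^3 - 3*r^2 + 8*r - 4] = 12*r - 6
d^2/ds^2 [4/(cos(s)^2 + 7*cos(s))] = 4*(-(1 - cos(2*s))^2 + 105*cos(s)/4 - 51*cos(2*s)/2 - 21*cos(3*s)/4 + 153/2)/((cos(s) + 7)^3*cos(s)^3)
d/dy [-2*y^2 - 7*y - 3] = -4*y - 7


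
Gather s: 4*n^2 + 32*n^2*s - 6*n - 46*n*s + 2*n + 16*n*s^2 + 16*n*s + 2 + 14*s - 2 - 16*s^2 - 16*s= 4*n^2 - 4*n + s^2*(16*n - 16) + s*(32*n^2 - 30*n - 2)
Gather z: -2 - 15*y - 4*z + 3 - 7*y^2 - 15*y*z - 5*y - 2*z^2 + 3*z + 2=-7*y^2 - 20*y - 2*z^2 + z*(-15*y - 1) + 3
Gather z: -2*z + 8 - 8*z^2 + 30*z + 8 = -8*z^2 + 28*z + 16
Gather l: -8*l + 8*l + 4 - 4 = 0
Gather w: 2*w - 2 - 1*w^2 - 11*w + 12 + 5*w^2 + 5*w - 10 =4*w^2 - 4*w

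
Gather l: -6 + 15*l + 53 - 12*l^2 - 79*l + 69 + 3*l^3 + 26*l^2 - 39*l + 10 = 3*l^3 + 14*l^2 - 103*l + 126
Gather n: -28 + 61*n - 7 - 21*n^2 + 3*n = -21*n^2 + 64*n - 35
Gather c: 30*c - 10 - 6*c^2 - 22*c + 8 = -6*c^2 + 8*c - 2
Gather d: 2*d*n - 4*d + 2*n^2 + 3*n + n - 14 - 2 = d*(2*n - 4) + 2*n^2 + 4*n - 16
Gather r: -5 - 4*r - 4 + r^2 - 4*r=r^2 - 8*r - 9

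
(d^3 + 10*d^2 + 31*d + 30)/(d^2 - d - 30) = (d^2 + 5*d + 6)/(d - 6)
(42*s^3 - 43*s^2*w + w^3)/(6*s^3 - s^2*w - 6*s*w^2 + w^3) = (7*s + w)/(s + w)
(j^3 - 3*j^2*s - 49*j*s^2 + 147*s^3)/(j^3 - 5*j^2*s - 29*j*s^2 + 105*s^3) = (j + 7*s)/(j + 5*s)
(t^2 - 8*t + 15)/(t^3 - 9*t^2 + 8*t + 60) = (t - 3)/(t^2 - 4*t - 12)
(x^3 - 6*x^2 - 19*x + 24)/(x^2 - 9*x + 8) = x + 3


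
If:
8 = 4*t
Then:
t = 2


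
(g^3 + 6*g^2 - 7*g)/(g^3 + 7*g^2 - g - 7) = g/(g + 1)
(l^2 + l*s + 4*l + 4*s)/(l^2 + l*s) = (l + 4)/l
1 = 1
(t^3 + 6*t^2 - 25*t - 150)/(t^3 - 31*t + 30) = (t + 5)/(t - 1)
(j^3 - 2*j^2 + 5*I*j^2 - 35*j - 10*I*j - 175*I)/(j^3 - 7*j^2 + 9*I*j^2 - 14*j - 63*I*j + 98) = (j^2 + 5*j*(1 + I) + 25*I)/(j^2 + 9*I*j - 14)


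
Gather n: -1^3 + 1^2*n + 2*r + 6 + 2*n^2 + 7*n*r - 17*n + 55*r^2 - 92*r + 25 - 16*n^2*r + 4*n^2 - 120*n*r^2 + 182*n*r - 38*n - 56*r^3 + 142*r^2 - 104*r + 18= n^2*(6 - 16*r) + n*(-120*r^2 + 189*r - 54) - 56*r^3 + 197*r^2 - 194*r + 48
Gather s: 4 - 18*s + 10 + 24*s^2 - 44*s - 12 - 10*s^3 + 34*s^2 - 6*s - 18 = -10*s^3 + 58*s^2 - 68*s - 16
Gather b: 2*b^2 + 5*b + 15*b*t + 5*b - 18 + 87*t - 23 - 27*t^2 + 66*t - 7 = 2*b^2 + b*(15*t + 10) - 27*t^2 + 153*t - 48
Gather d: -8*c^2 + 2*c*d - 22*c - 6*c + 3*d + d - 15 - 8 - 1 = -8*c^2 - 28*c + d*(2*c + 4) - 24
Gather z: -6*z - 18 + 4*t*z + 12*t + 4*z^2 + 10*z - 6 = 12*t + 4*z^2 + z*(4*t + 4) - 24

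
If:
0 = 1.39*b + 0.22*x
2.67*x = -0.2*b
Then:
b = 0.00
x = 0.00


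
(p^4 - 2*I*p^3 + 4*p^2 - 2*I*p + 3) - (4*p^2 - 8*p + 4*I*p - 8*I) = p^4 - 2*I*p^3 + 8*p - 6*I*p + 3 + 8*I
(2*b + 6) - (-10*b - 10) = 12*b + 16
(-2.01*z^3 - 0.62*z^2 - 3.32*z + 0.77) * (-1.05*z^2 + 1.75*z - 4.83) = 2.1105*z^5 - 2.8665*z^4 + 12.1093*z^3 - 3.6239*z^2 + 17.3831*z - 3.7191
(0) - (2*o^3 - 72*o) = -2*o^3 + 72*o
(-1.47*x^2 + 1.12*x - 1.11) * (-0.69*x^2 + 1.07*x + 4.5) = 1.0143*x^4 - 2.3457*x^3 - 4.6507*x^2 + 3.8523*x - 4.995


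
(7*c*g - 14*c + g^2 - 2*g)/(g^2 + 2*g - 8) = (7*c + g)/(g + 4)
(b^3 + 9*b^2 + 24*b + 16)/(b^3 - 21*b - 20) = (b + 4)/(b - 5)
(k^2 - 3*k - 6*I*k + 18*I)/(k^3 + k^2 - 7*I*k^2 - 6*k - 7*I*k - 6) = (k - 3)/(k^2 + k*(1 - I) - I)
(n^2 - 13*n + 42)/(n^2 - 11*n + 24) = (n^2 - 13*n + 42)/(n^2 - 11*n + 24)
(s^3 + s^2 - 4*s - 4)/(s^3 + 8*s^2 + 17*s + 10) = (s - 2)/(s + 5)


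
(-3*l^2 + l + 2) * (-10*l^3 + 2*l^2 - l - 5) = 30*l^5 - 16*l^4 - 15*l^3 + 18*l^2 - 7*l - 10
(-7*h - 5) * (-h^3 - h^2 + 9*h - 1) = 7*h^4 + 12*h^3 - 58*h^2 - 38*h + 5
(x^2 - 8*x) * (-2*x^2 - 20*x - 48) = -2*x^4 - 4*x^3 + 112*x^2 + 384*x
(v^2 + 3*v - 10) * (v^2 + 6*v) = v^4 + 9*v^3 + 8*v^2 - 60*v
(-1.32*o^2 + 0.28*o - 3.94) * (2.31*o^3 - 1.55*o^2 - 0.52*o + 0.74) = -3.0492*o^5 + 2.6928*o^4 - 8.849*o^3 + 4.9846*o^2 + 2.256*o - 2.9156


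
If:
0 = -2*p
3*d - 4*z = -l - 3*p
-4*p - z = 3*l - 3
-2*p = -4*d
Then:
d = 0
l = 12/13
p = 0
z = 3/13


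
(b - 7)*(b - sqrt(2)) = b^2 - 7*b - sqrt(2)*b + 7*sqrt(2)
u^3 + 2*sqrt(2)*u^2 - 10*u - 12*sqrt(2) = (u - 2*sqrt(2))*(u + sqrt(2))*(u + 3*sqrt(2))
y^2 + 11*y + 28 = (y + 4)*(y + 7)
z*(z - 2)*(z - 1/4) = z^3 - 9*z^2/4 + z/2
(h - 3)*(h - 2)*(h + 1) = h^3 - 4*h^2 + h + 6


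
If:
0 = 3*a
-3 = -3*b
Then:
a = 0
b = 1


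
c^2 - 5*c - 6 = (c - 6)*(c + 1)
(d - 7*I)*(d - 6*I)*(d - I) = d^3 - 14*I*d^2 - 55*d + 42*I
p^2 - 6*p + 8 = (p - 4)*(p - 2)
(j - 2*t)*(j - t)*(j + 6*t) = j^3 + 3*j^2*t - 16*j*t^2 + 12*t^3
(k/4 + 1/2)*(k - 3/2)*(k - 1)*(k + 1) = k^4/4 + k^3/8 - k^2 - k/8 + 3/4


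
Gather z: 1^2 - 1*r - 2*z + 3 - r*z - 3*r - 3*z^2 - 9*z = -4*r - 3*z^2 + z*(-r - 11) + 4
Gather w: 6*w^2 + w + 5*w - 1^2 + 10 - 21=6*w^2 + 6*w - 12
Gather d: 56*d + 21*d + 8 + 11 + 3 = 77*d + 22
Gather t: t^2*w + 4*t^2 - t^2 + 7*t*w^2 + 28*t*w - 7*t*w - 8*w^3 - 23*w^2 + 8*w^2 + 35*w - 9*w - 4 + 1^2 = t^2*(w + 3) + t*(7*w^2 + 21*w) - 8*w^3 - 15*w^2 + 26*w - 3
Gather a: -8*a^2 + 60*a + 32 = -8*a^2 + 60*a + 32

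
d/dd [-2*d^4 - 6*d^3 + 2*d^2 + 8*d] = -8*d^3 - 18*d^2 + 4*d + 8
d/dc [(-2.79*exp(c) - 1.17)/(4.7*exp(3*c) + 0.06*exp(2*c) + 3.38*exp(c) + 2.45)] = (26.226*exp(3*c) + 16.6644*exp(2*c) + 0.1404*exp(c) - 2.8809)*exp(c)/(22.09*exp(6*c) + 0.564*exp(5*c) + 31.7756*exp(4*c) + 23.4356*exp(3*c) + 11.7184*exp(2*c) + 16.562*exp(c) + 6.0025)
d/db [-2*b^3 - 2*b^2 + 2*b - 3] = -6*b^2 - 4*b + 2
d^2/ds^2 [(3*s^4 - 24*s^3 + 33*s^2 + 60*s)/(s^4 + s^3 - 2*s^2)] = 6*(-9*s^6 + 39*s^5 + 105*s^4 + 181*s^3 - 60*s^2 - 120*s + 80)/(s^3*(s^6 + 3*s^5 - 3*s^4 - 11*s^3 + 6*s^2 + 12*s - 8))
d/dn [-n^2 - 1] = -2*n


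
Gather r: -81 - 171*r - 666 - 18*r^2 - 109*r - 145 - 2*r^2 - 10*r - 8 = -20*r^2 - 290*r - 900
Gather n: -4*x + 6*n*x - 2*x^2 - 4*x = 6*n*x - 2*x^2 - 8*x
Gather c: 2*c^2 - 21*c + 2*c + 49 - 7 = 2*c^2 - 19*c + 42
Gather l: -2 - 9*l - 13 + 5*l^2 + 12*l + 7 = 5*l^2 + 3*l - 8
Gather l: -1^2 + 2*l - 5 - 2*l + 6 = 0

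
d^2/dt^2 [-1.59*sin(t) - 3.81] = 1.59*sin(t)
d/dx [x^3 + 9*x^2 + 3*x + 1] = 3*x^2 + 18*x + 3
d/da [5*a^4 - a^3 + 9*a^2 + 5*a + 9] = 20*a^3 - 3*a^2 + 18*a + 5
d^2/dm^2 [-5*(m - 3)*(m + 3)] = -10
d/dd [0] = 0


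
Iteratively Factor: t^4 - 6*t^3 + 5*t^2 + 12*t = (t)*(t^3 - 6*t^2 + 5*t + 12) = t*(t - 4)*(t^2 - 2*t - 3) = t*(t - 4)*(t - 3)*(t + 1)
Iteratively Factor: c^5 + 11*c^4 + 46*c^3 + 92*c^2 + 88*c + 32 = (c + 2)*(c^4 + 9*c^3 + 28*c^2 + 36*c + 16) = (c + 2)^2*(c^3 + 7*c^2 + 14*c + 8) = (c + 1)*(c + 2)^2*(c^2 + 6*c + 8) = (c + 1)*(c + 2)^3*(c + 4)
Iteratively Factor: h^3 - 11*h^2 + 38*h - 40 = (h - 5)*(h^2 - 6*h + 8) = (h - 5)*(h - 4)*(h - 2)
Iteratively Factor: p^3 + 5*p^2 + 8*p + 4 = (p + 2)*(p^2 + 3*p + 2) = (p + 2)^2*(p + 1)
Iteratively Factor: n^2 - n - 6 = (n + 2)*(n - 3)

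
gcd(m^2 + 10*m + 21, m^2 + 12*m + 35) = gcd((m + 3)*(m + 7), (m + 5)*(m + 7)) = m + 7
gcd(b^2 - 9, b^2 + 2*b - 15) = b - 3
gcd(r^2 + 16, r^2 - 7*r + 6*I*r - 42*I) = 1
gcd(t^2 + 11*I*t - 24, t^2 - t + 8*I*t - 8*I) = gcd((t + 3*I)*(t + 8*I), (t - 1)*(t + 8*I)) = t + 8*I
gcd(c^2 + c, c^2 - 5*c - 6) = c + 1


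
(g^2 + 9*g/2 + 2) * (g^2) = g^4 + 9*g^3/2 + 2*g^2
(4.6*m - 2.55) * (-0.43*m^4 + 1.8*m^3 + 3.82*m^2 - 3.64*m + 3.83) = -1.978*m^5 + 9.3765*m^4 + 12.982*m^3 - 26.485*m^2 + 26.9*m - 9.7665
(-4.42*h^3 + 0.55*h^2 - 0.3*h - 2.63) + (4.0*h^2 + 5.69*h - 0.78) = -4.42*h^3 + 4.55*h^2 + 5.39*h - 3.41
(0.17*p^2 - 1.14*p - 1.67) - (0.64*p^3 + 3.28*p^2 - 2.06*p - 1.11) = -0.64*p^3 - 3.11*p^2 + 0.92*p - 0.56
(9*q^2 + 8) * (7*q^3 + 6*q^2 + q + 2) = 63*q^5 + 54*q^4 + 65*q^3 + 66*q^2 + 8*q + 16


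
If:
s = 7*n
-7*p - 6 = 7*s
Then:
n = s/7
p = -s - 6/7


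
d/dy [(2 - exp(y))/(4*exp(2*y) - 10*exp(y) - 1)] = (4*exp(2*y) - 16*exp(y) + 21)*exp(y)/(16*exp(4*y) - 80*exp(3*y) + 92*exp(2*y) + 20*exp(y) + 1)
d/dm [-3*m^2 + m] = 1 - 6*m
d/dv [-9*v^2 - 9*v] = -18*v - 9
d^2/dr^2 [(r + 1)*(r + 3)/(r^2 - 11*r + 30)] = 6*(5*r^3 - 27*r^2 - 153*r + 831)/(r^6 - 33*r^5 + 453*r^4 - 3311*r^3 + 13590*r^2 - 29700*r + 27000)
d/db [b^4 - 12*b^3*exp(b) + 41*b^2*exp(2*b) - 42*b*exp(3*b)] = -12*b^3*exp(b) + 4*b^3 + 82*b^2*exp(2*b) - 36*b^2*exp(b) - 126*b*exp(3*b) + 82*b*exp(2*b) - 42*exp(3*b)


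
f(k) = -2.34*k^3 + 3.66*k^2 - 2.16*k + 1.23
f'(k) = -7.02*k^2 + 7.32*k - 2.16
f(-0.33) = 2.43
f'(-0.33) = -5.34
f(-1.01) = 9.56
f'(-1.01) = -16.71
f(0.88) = 0.57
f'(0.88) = -1.15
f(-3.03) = 106.47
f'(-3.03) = -88.79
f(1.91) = -5.85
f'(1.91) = -13.79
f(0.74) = 0.69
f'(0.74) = -0.59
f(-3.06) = 109.16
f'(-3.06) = -90.29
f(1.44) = -1.28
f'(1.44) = -6.18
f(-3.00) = 103.83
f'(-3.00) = -87.30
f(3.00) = -35.49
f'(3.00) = -43.38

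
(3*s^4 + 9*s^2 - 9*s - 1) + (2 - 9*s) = 3*s^4 + 9*s^2 - 18*s + 1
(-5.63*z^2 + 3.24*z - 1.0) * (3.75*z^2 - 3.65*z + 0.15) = -21.1125*z^4 + 32.6995*z^3 - 16.4205*z^2 + 4.136*z - 0.15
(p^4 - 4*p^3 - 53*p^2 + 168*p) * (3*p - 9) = 3*p^5 - 21*p^4 - 123*p^3 + 981*p^2 - 1512*p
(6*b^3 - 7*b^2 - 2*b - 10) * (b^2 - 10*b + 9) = 6*b^5 - 67*b^4 + 122*b^3 - 53*b^2 + 82*b - 90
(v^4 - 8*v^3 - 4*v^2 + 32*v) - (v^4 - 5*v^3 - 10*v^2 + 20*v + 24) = -3*v^3 + 6*v^2 + 12*v - 24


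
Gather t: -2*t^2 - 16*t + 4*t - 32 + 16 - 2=-2*t^2 - 12*t - 18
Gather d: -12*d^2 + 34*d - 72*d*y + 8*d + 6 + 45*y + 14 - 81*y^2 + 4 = -12*d^2 + d*(42 - 72*y) - 81*y^2 + 45*y + 24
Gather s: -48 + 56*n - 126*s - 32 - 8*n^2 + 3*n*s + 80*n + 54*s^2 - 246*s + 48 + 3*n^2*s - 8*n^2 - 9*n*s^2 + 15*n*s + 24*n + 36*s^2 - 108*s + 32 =-16*n^2 + 160*n + s^2*(90 - 9*n) + s*(3*n^2 + 18*n - 480)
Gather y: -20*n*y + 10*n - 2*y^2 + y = 10*n - 2*y^2 + y*(1 - 20*n)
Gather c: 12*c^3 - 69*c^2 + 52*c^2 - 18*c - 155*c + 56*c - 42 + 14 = 12*c^3 - 17*c^2 - 117*c - 28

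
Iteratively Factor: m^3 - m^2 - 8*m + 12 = (m - 2)*(m^2 + m - 6) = (m - 2)^2*(m + 3)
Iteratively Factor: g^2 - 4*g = (g)*(g - 4)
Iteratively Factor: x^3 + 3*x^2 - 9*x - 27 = (x + 3)*(x^2 - 9) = (x + 3)^2*(x - 3)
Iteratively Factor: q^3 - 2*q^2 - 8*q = (q - 4)*(q^2 + 2*q) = q*(q - 4)*(q + 2)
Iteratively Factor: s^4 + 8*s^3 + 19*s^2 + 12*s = (s + 3)*(s^3 + 5*s^2 + 4*s) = (s + 3)*(s + 4)*(s^2 + s) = (s + 1)*(s + 3)*(s + 4)*(s)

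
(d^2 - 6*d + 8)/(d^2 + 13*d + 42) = (d^2 - 6*d + 8)/(d^2 + 13*d + 42)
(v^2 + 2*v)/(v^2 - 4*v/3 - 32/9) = 9*v*(v + 2)/(9*v^2 - 12*v - 32)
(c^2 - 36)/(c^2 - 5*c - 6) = (c + 6)/(c + 1)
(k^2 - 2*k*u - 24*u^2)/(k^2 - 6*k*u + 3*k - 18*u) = (k + 4*u)/(k + 3)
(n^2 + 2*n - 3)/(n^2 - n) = (n + 3)/n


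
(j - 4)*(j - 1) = j^2 - 5*j + 4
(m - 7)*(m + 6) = m^2 - m - 42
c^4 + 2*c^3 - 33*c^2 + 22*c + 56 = (c - 4)*(c - 2)*(c + 1)*(c + 7)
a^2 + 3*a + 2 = (a + 1)*(a + 2)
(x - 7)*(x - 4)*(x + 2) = x^3 - 9*x^2 + 6*x + 56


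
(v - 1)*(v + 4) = v^2 + 3*v - 4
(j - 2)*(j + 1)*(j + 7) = j^3 + 6*j^2 - 9*j - 14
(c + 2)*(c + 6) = c^2 + 8*c + 12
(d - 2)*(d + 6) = d^2 + 4*d - 12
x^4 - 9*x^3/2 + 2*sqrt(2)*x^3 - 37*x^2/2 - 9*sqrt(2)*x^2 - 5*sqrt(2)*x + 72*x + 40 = (x - 5)*(x + 1/2)*(x - 2*sqrt(2))*(x + 4*sqrt(2))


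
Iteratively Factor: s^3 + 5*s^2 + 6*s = (s + 3)*(s^2 + 2*s) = s*(s + 3)*(s + 2)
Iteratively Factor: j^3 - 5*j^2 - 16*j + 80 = (j - 5)*(j^2 - 16) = (j - 5)*(j + 4)*(j - 4)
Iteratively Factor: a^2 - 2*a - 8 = (a + 2)*(a - 4)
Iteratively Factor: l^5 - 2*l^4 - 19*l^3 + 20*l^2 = (l - 1)*(l^4 - l^3 - 20*l^2) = l*(l - 1)*(l^3 - l^2 - 20*l) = l*(l - 1)*(l + 4)*(l^2 - 5*l) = l^2*(l - 1)*(l + 4)*(l - 5)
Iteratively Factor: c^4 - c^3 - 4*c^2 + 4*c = (c - 2)*(c^3 + c^2 - 2*c) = c*(c - 2)*(c^2 + c - 2) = c*(c - 2)*(c + 2)*(c - 1)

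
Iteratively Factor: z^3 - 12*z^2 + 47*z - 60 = (z - 3)*(z^2 - 9*z + 20) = (z - 5)*(z - 3)*(z - 4)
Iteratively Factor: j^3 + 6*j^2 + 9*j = (j)*(j^2 + 6*j + 9) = j*(j + 3)*(j + 3)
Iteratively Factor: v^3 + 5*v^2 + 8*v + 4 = (v + 2)*(v^2 + 3*v + 2) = (v + 1)*(v + 2)*(v + 2)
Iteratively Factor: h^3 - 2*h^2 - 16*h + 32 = (h + 4)*(h^2 - 6*h + 8) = (h - 4)*(h + 4)*(h - 2)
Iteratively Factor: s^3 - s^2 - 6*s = (s + 2)*(s^2 - 3*s) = (s - 3)*(s + 2)*(s)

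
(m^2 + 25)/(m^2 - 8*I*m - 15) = (m + 5*I)/(m - 3*I)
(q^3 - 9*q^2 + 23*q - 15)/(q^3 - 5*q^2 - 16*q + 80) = (q^2 - 4*q + 3)/(q^2 - 16)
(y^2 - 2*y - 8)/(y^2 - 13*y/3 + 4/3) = 3*(y + 2)/(3*y - 1)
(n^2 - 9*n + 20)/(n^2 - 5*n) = (n - 4)/n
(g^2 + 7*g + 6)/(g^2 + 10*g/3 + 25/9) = 9*(g^2 + 7*g + 6)/(9*g^2 + 30*g + 25)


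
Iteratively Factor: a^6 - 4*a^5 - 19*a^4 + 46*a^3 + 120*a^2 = (a)*(a^5 - 4*a^4 - 19*a^3 + 46*a^2 + 120*a) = a^2*(a^4 - 4*a^3 - 19*a^2 + 46*a + 120) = a^2*(a + 3)*(a^3 - 7*a^2 + 2*a + 40) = a^2*(a - 5)*(a + 3)*(a^2 - 2*a - 8) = a^2*(a - 5)*(a + 2)*(a + 3)*(a - 4)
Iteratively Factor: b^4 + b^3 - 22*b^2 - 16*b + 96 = (b - 4)*(b^3 + 5*b^2 - 2*b - 24) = (b - 4)*(b - 2)*(b^2 + 7*b + 12) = (b - 4)*(b - 2)*(b + 3)*(b + 4)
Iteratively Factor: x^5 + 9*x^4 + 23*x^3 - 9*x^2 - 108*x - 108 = (x + 3)*(x^4 + 6*x^3 + 5*x^2 - 24*x - 36) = (x + 2)*(x + 3)*(x^3 + 4*x^2 - 3*x - 18) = (x + 2)*(x + 3)^2*(x^2 + x - 6) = (x + 2)*(x + 3)^3*(x - 2)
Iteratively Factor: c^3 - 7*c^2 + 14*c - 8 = (c - 2)*(c^2 - 5*c + 4) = (c - 2)*(c - 1)*(c - 4)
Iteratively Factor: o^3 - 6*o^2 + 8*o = (o)*(o^2 - 6*o + 8) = o*(o - 4)*(o - 2)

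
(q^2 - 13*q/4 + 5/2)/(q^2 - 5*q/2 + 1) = (4*q - 5)/(2*(2*q - 1))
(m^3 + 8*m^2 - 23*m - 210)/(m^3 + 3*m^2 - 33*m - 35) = (m + 6)/(m + 1)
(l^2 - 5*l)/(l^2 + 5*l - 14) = l*(l - 5)/(l^2 + 5*l - 14)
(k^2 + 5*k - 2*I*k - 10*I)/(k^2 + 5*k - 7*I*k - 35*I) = (k - 2*I)/(k - 7*I)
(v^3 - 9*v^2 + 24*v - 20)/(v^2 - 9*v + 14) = (v^2 - 7*v + 10)/(v - 7)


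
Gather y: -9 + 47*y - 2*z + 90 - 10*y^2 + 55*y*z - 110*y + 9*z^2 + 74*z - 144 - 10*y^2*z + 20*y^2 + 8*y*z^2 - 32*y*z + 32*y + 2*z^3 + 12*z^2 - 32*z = y^2*(10 - 10*z) + y*(8*z^2 + 23*z - 31) + 2*z^3 + 21*z^2 + 40*z - 63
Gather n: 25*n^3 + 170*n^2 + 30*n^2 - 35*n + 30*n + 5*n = 25*n^3 + 200*n^2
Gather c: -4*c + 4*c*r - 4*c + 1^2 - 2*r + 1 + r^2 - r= c*(4*r - 8) + r^2 - 3*r + 2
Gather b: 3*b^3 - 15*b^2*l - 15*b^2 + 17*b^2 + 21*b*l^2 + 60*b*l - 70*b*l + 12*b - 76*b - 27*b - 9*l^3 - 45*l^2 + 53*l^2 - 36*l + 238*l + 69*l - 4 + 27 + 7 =3*b^3 + b^2*(2 - 15*l) + b*(21*l^2 - 10*l - 91) - 9*l^3 + 8*l^2 + 271*l + 30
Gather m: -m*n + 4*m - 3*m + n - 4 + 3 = m*(1 - n) + n - 1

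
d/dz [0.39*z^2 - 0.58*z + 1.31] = 0.78*z - 0.58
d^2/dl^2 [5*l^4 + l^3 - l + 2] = 6*l*(10*l + 1)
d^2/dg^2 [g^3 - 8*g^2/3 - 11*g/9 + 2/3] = 6*g - 16/3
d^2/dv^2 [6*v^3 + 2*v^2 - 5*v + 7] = 36*v + 4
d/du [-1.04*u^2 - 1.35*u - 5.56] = -2.08*u - 1.35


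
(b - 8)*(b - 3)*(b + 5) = b^3 - 6*b^2 - 31*b + 120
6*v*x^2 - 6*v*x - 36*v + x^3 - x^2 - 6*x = (6*v + x)*(x - 3)*(x + 2)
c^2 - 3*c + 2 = (c - 2)*(c - 1)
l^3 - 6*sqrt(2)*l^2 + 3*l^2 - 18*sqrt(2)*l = l*(l + 3)*(l - 6*sqrt(2))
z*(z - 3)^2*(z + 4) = z^4 - 2*z^3 - 15*z^2 + 36*z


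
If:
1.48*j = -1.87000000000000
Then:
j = -1.26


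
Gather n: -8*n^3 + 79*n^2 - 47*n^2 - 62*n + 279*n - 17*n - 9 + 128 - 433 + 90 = -8*n^3 + 32*n^2 + 200*n - 224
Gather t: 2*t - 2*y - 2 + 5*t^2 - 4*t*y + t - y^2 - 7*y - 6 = 5*t^2 + t*(3 - 4*y) - y^2 - 9*y - 8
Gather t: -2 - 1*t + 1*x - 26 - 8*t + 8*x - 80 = -9*t + 9*x - 108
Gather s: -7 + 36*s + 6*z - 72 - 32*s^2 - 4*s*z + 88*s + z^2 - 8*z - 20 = -32*s^2 + s*(124 - 4*z) + z^2 - 2*z - 99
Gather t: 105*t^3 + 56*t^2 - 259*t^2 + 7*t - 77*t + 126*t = 105*t^3 - 203*t^2 + 56*t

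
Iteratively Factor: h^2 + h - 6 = (h - 2)*(h + 3)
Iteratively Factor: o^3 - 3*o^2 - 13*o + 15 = (o + 3)*(o^2 - 6*o + 5) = (o - 5)*(o + 3)*(o - 1)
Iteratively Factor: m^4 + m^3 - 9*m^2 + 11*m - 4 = (m - 1)*(m^3 + 2*m^2 - 7*m + 4) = (m - 1)^2*(m^2 + 3*m - 4) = (m - 1)^3*(m + 4)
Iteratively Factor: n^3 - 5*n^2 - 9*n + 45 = (n - 5)*(n^2 - 9) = (n - 5)*(n + 3)*(n - 3)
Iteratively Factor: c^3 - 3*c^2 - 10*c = (c)*(c^2 - 3*c - 10) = c*(c - 5)*(c + 2)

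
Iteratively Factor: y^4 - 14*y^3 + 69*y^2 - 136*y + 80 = (y - 1)*(y^3 - 13*y^2 + 56*y - 80) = (y - 4)*(y - 1)*(y^2 - 9*y + 20) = (y - 5)*(y - 4)*(y - 1)*(y - 4)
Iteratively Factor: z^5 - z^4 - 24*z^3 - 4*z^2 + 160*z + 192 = (z - 4)*(z^4 + 3*z^3 - 12*z^2 - 52*z - 48) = (z - 4)*(z + 2)*(z^3 + z^2 - 14*z - 24) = (z - 4)^2*(z + 2)*(z^2 + 5*z + 6) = (z - 4)^2*(z + 2)^2*(z + 3)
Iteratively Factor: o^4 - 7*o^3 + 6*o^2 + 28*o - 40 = (o - 2)*(o^3 - 5*o^2 - 4*o + 20) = (o - 2)^2*(o^2 - 3*o - 10) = (o - 5)*(o - 2)^2*(o + 2)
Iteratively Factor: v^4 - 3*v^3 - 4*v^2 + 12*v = (v - 3)*(v^3 - 4*v) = (v - 3)*(v + 2)*(v^2 - 2*v) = (v - 3)*(v - 2)*(v + 2)*(v)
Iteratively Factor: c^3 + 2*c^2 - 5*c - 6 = (c + 1)*(c^2 + c - 6) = (c + 1)*(c + 3)*(c - 2)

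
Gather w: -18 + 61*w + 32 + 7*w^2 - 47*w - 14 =7*w^2 + 14*w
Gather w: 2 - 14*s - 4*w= -14*s - 4*w + 2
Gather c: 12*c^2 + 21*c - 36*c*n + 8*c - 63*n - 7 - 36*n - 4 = 12*c^2 + c*(29 - 36*n) - 99*n - 11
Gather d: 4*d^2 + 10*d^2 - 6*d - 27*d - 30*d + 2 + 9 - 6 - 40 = 14*d^2 - 63*d - 35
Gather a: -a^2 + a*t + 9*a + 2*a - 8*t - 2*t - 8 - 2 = -a^2 + a*(t + 11) - 10*t - 10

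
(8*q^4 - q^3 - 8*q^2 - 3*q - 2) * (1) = 8*q^4 - q^3 - 8*q^2 - 3*q - 2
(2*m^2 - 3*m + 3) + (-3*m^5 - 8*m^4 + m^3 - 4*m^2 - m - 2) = -3*m^5 - 8*m^4 + m^3 - 2*m^2 - 4*m + 1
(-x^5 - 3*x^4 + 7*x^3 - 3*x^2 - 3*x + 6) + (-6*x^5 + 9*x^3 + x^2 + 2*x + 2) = -7*x^5 - 3*x^4 + 16*x^3 - 2*x^2 - x + 8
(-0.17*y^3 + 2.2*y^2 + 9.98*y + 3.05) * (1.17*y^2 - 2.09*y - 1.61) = -0.1989*y^5 + 2.9293*y^4 + 7.3523*y^3 - 20.8317*y^2 - 22.4423*y - 4.9105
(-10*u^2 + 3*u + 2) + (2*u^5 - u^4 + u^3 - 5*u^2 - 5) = 2*u^5 - u^4 + u^3 - 15*u^2 + 3*u - 3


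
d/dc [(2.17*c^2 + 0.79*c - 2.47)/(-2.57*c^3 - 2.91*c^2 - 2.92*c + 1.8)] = (5.5769*c^4 + 4.0606*c^3 - 23.0812*c^2 - 6.5634*c - 5.7904)/(6.6049*c^6 + 14.9574*c^5 + 23.4769*c^4 + 7.7424*c^3 - 1.9496*c^2 - 10.512*c + 3.24)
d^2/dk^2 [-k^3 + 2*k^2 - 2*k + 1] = 4 - 6*k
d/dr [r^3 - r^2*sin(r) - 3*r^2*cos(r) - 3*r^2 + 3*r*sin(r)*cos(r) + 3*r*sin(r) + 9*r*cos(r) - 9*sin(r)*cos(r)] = 3*r^2*sin(r) - r^2*cos(r) + 3*r^2 - 11*r*sin(r) - 3*r*cos(r) + 3*r*cos(2*r) - 6*r + 3*sin(r) + 3*sin(2*r)/2 + 9*cos(r) - 9*cos(2*r)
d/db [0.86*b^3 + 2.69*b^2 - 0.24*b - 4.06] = 2.58*b^2 + 5.38*b - 0.24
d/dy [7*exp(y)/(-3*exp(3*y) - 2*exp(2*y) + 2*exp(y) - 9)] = (42*exp(3*y) + 14*exp(2*y) - 63)*exp(y)/(9*exp(6*y) + 12*exp(5*y) - 8*exp(4*y) + 46*exp(3*y) + 40*exp(2*y) - 36*exp(y) + 81)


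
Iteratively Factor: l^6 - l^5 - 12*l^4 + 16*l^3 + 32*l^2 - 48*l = (l - 2)*(l^5 + l^4 - 10*l^3 - 4*l^2 + 24*l) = (l - 2)^2*(l^4 + 3*l^3 - 4*l^2 - 12*l) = (l - 2)^2*(l + 3)*(l^3 - 4*l) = (l - 2)^3*(l + 3)*(l^2 + 2*l) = (l - 2)^3*(l + 2)*(l + 3)*(l)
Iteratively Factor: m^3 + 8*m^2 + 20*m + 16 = (m + 2)*(m^2 + 6*m + 8) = (m + 2)*(m + 4)*(m + 2)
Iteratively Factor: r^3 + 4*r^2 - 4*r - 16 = (r + 4)*(r^2 - 4) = (r + 2)*(r + 4)*(r - 2)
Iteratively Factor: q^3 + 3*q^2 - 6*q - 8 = (q + 4)*(q^2 - q - 2) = (q + 1)*(q + 4)*(q - 2)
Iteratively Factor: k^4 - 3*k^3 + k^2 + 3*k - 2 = (k - 1)*(k^3 - 2*k^2 - k + 2) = (k - 2)*(k - 1)*(k^2 - 1) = (k - 2)*(k - 1)*(k + 1)*(k - 1)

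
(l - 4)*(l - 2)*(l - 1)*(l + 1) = l^4 - 6*l^3 + 7*l^2 + 6*l - 8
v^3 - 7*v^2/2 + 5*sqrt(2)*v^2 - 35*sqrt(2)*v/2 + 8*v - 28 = (v - 7/2)*(v + sqrt(2))*(v + 4*sqrt(2))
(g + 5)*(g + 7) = g^2 + 12*g + 35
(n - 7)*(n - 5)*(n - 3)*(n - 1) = n^4 - 16*n^3 + 86*n^2 - 176*n + 105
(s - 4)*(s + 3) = s^2 - s - 12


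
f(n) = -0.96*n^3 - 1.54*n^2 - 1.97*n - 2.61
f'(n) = -2.88*n^2 - 3.08*n - 1.97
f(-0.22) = -2.24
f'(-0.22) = -1.43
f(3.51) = -70.01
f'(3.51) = -48.26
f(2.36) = -28.45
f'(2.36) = -25.28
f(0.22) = -3.13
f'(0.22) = -2.79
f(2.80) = -41.27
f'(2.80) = -33.17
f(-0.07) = -2.48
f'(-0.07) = -1.77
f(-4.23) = 50.83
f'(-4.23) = -40.47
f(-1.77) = 1.38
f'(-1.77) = -5.54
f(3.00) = -48.30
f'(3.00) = -37.13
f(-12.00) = 1458.15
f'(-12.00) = -379.73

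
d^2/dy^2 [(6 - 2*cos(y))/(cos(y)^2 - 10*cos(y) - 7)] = 2*(-9*sin(y)^4*cos(y) + 2*sin(y)^4 - 440*sin(y)^2 - 134*cos(y) - 69*cos(3*y)/2 + cos(5*y)/2 - 344)/(sin(y)^2 + 10*cos(y) + 6)^3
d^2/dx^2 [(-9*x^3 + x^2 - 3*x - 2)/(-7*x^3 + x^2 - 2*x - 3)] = 2*(14*x^6 + 63*x^5 - 567*x^4 + 57*x^3 - 135*x^2 + 132*x - 13)/(343*x^9 - 147*x^8 + 315*x^7 + 356*x^6 - 36*x^5 + 249*x^4 + 161*x^3 + 9*x^2 + 54*x + 27)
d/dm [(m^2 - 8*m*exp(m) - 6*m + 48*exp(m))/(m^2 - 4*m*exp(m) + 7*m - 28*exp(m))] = ((m^2 - 8*m*exp(m) - 6*m + 48*exp(m))*(4*m*exp(m) - 2*m + 32*exp(m) - 7) + 2*(m^2 - 4*m*exp(m) + 7*m - 28*exp(m))*(-4*m*exp(m) + m + 20*exp(m) - 3))/(m^2 - 4*m*exp(m) + 7*m - 28*exp(m))^2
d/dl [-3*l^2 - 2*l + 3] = -6*l - 2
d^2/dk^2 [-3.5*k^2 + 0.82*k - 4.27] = -7.00000000000000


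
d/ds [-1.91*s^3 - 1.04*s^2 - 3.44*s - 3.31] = -5.73*s^2 - 2.08*s - 3.44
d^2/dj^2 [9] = 0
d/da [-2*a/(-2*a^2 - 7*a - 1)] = 2*(1 - 2*a^2)/(4*a^4 + 28*a^3 + 53*a^2 + 14*a + 1)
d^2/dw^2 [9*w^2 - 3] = 18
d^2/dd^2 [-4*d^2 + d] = -8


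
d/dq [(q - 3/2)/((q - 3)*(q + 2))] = (-q^2 + 3*q - 15/2)/(q^4 - 2*q^3 - 11*q^2 + 12*q + 36)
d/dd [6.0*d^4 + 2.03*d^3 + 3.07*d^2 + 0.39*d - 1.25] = 24.0*d^3 + 6.09*d^2 + 6.14*d + 0.39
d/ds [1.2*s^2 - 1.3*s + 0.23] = 2.4*s - 1.3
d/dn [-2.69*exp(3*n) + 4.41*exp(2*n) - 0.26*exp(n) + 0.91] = (-8.07*exp(2*n) + 8.82*exp(n) - 0.26)*exp(n)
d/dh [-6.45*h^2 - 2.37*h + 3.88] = -12.9*h - 2.37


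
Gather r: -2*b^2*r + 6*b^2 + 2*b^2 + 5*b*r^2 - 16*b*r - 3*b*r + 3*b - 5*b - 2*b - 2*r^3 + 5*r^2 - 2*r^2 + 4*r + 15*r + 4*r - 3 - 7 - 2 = 8*b^2 - 4*b - 2*r^3 + r^2*(5*b + 3) + r*(-2*b^2 - 19*b + 23) - 12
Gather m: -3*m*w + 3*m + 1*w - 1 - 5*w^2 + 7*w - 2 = m*(3 - 3*w) - 5*w^2 + 8*w - 3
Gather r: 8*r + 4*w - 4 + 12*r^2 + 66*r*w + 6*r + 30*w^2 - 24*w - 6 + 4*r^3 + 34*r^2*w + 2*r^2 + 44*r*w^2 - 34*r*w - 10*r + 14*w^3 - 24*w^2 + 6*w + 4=4*r^3 + r^2*(34*w + 14) + r*(44*w^2 + 32*w + 4) + 14*w^3 + 6*w^2 - 14*w - 6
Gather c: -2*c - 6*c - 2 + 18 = 16 - 8*c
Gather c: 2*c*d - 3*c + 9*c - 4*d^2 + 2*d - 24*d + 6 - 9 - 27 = c*(2*d + 6) - 4*d^2 - 22*d - 30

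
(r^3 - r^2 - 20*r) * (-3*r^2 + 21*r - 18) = -3*r^5 + 24*r^4 + 21*r^3 - 402*r^2 + 360*r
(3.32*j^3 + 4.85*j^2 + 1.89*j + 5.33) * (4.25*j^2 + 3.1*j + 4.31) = 14.11*j^5 + 30.9045*j^4 + 37.3767*j^3 + 49.415*j^2 + 24.6689*j + 22.9723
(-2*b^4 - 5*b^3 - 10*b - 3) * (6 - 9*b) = 18*b^5 + 33*b^4 - 30*b^3 + 90*b^2 - 33*b - 18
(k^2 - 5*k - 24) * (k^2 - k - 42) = k^4 - 6*k^3 - 61*k^2 + 234*k + 1008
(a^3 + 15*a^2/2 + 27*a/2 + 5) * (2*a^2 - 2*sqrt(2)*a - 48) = 2*a^5 - 2*sqrt(2)*a^4 + 15*a^4 - 15*sqrt(2)*a^3 - 21*a^3 - 350*a^2 - 27*sqrt(2)*a^2 - 648*a - 10*sqrt(2)*a - 240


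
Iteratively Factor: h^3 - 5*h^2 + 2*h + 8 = (h + 1)*(h^2 - 6*h + 8) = (h - 2)*(h + 1)*(h - 4)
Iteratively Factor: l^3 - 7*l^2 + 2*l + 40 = (l - 5)*(l^2 - 2*l - 8) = (l - 5)*(l - 4)*(l + 2)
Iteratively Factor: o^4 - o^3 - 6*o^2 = (o)*(o^3 - o^2 - 6*o) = o*(o - 3)*(o^2 + 2*o) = o^2*(o - 3)*(o + 2)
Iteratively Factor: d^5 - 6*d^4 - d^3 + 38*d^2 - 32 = (d + 1)*(d^4 - 7*d^3 + 6*d^2 + 32*d - 32) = (d - 4)*(d + 1)*(d^3 - 3*d^2 - 6*d + 8) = (d - 4)^2*(d + 1)*(d^2 + d - 2) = (d - 4)^2*(d + 1)*(d + 2)*(d - 1)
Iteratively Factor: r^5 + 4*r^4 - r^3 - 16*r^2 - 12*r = (r - 2)*(r^4 + 6*r^3 + 11*r^2 + 6*r) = (r - 2)*(r + 2)*(r^3 + 4*r^2 + 3*r) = (r - 2)*(r + 2)*(r + 3)*(r^2 + r) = r*(r - 2)*(r + 2)*(r + 3)*(r + 1)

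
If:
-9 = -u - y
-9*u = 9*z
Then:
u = -z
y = z + 9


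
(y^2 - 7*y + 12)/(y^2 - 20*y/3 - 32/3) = 3*(-y^2 + 7*y - 12)/(-3*y^2 + 20*y + 32)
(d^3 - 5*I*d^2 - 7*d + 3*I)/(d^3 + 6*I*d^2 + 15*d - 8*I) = (d - 3*I)/(d + 8*I)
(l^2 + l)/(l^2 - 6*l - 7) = l/(l - 7)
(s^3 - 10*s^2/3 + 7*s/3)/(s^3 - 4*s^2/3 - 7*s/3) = (s - 1)/(s + 1)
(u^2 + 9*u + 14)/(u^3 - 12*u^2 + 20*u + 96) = (u + 7)/(u^2 - 14*u + 48)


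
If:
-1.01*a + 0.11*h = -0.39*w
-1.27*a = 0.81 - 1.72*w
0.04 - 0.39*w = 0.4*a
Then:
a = -0.21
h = -3.04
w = 0.32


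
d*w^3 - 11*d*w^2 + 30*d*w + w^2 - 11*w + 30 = (w - 6)*(w - 5)*(d*w + 1)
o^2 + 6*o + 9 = (o + 3)^2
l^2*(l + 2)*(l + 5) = l^4 + 7*l^3 + 10*l^2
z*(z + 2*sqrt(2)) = z^2 + 2*sqrt(2)*z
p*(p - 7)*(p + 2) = p^3 - 5*p^2 - 14*p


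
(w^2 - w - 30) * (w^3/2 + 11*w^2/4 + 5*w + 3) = w^5/2 + 9*w^4/4 - 51*w^3/4 - 169*w^2/2 - 153*w - 90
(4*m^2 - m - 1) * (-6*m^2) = -24*m^4 + 6*m^3 + 6*m^2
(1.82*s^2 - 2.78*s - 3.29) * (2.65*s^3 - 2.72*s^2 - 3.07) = 4.823*s^5 - 12.3174*s^4 - 1.1569*s^3 + 3.3614*s^2 + 8.5346*s + 10.1003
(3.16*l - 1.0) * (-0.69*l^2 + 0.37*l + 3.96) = -2.1804*l^3 + 1.8592*l^2 + 12.1436*l - 3.96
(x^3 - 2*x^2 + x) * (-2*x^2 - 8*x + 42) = -2*x^5 - 4*x^4 + 56*x^3 - 92*x^2 + 42*x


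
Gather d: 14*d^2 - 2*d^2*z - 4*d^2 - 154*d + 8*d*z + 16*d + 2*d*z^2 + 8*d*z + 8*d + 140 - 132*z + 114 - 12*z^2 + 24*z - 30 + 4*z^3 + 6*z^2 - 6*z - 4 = d^2*(10 - 2*z) + d*(2*z^2 + 16*z - 130) + 4*z^3 - 6*z^2 - 114*z + 220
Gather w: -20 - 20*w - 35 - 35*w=-55*w - 55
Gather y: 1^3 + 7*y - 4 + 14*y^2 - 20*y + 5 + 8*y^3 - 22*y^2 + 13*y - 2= 8*y^3 - 8*y^2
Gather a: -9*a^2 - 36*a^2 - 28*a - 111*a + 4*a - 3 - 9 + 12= -45*a^2 - 135*a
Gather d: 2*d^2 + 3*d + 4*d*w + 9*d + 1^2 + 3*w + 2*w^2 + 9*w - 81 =2*d^2 + d*(4*w + 12) + 2*w^2 + 12*w - 80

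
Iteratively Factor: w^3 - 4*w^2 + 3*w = (w)*(w^2 - 4*w + 3) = w*(w - 1)*(w - 3)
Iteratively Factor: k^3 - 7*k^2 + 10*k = (k - 5)*(k^2 - 2*k) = (k - 5)*(k - 2)*(k)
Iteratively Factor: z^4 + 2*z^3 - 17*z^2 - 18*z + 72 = (z - 2)*(z^3 + 4*z^2 - 9*z - 36) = (z - 2)*(z + 3)*(z^2 + z - 12) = (z - 3)*(z - 2)*(z + 3)*(z + 4)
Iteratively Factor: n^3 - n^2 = (n)*(n^2 - n) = n^2*(n - 1)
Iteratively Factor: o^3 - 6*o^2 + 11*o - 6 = (o - 3)*(o^2 - 3*o + 2) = (o - 3)*(o - 1)*(o - 2)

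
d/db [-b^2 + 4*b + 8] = 4 - 2*b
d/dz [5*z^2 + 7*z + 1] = 10*z + 7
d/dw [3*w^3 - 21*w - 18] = 9*w^2 - 21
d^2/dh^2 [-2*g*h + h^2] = 2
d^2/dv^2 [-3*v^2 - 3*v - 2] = -6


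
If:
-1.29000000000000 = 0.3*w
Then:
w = -4.30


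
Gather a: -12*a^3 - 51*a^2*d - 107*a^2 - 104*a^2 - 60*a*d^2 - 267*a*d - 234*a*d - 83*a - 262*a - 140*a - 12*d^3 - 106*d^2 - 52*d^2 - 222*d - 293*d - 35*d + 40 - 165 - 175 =-12*a^3 + a^2*(-51*d - 211) + a*(-60*d^2 - 501*d - 485) - 12*d^3 - 158*d^2 - 550*d - 300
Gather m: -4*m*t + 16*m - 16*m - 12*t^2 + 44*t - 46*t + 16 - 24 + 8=-4*m*t - 12*t^2 - 2*t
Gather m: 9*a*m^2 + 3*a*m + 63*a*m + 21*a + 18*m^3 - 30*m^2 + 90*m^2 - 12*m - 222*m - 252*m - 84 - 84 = 21*a + 18*m^3 + m^2*(9*a + 60) + m*(66*a - 486) - 168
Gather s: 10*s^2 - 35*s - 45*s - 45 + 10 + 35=10*s^2 - 80*s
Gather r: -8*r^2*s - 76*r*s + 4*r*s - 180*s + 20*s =-8*r^2*s - 72*r*s - 160*s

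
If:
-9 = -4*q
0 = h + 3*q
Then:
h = -27/4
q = 9/4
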